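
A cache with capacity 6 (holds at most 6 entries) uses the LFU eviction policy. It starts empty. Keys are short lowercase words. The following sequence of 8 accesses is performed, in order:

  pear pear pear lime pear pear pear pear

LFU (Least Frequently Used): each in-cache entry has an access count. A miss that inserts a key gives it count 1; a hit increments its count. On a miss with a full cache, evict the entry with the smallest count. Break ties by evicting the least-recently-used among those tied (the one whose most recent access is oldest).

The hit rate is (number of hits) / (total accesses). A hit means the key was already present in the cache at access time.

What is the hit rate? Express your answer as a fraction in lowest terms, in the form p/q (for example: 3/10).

Answer: 3/4

Derivation:
LFU simulation (capacity=6):
  1. access pear: MISS. Cache: [pear(c=1)]
  2. access pear: HIT, count now 2. Cache: [pear(c=2)]
  3. access pear: HIT, count now 3. Cache: [pear(c=3)]
  4. access lime: MISS. Cache: [lime(c=1) pear(c=3)]
  5. access pear: HIT, count now 4. Cache: [lime(c=1) pear(c=4)]
  6. access pear: HIT, count now 5. Cache: [lime(c=1) pear(c=5)]
  7. access pear: HIT, count now 6. Cache: [lime(c=1) pear(c=6)]
  8. access pear: HIT, count now 7. Cache: [lime(c=1) pear(c=7)]
Total: 6 hits, 2 misses, 0 evictions

Hit rate = 6/8 = 3/4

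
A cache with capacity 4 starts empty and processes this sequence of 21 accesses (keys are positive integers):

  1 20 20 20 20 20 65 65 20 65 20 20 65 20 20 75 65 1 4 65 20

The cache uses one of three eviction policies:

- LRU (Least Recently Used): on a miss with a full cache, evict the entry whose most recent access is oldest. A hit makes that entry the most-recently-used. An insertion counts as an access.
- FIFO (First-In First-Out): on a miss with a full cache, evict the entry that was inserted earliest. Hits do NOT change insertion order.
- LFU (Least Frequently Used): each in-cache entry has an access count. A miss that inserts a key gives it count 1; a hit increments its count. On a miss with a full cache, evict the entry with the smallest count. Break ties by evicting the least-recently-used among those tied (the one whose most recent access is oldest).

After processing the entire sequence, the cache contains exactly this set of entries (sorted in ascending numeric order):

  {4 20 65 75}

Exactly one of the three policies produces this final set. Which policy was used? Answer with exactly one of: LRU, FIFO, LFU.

Answer: FIFO

Derivation:
Simulating under each policy and comparing final sets:
  LRU: final set = {1 4 20 65} -> differs
  FIFO: final set = {4 20 65 75} -> MATCHES target
  LFU: final set = {1 4 20 65} -> differs
Only FIFO produces the target set.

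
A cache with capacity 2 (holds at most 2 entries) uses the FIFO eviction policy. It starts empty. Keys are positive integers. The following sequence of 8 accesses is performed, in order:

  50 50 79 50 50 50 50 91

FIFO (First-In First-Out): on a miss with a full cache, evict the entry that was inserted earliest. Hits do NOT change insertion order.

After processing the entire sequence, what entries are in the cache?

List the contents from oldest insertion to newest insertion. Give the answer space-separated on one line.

Answer: 79 91

Derivation:
FIFO simulation (capacity=2):
  1. access 50: MISS. Cache (old->new): [50]
  2. access 50: HIT. Cache (old->new): [50]
  3. access 79: MISS. Cache (old->new): [50 79]
  4. access 50: HIT. Cache (old->new): [50 79]
  5. access 50: HIT. Cache (old->new): [50 79]
  6. access 50: HIT. Cache (old->new): [50 79]
  7. access 50: HIT. Cache (old->new): [50 79]
  8. access 91: MISS, evict 50. Cache (old->new): [79 91]
Total: 5 hits, 3 misses, 1 evictions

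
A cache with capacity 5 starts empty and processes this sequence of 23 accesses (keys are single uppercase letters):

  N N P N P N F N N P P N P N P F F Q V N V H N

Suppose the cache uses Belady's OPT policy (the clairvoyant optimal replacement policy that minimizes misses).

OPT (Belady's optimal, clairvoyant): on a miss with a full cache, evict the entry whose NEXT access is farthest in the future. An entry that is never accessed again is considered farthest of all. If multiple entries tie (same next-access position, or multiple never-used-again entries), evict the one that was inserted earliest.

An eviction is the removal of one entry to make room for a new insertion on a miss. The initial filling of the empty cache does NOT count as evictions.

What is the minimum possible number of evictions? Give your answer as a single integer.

OPT (Belady) simulation (capacity=5):
  1. access N: MISS. Cache: [N]
  2. access N: HIT. Next use of N: step 4. Cache: [N]
  3. access P: MISS. Cache: [N P]
  4. access N: HIT. Next use of N: step 6. Cache: [N P]
  5. access P: HIT. Next use of P: step 10. Cache: [N P]
  6. access N: HIT. Next use of N: step 8. Cache: [N P]
  7. access F: MISS. Cache: [N P F]
  8. access N: HIT. Next use of N: step 9. Cache: [N P F]
  9. access N: HIT. Next use of N: step 12. Cache: [N P F]
  10. access P: HIT. Next use of P: step 11. Cache: [N P F]
  11. access P: HIT. Next use of P: step 13. Cache: [N P F]
  12. access N: HIT. Next use of N: step 14. Cache: [N P F]
  13. access P: HIT. Next use of P: step 15. Cache: [N P F]
  14. access N: HIT. Next use of N: step 20. Cache: [N P F]
  15. access P: HIT. Next use of P: never. Cache: [N P F]
  16. access F: HIT. Next use of F: step 17. Cache: [N P F]
  17. access F: HIT. Next use of F: never. Cache: [N P F]
  18. access Q: MISS. Cache: [N P F Q]
  19. access V: MISS. Cache: [N P F Q V]
  20. access N: HIT. Next use of N: step 23. Cache: [N P F Q V]
  21. access V: HIT. Next use of V: never. Cache: [N P F Q V]
  22. access H: MISS, evict P (next use: never). Cache: [N F Q V H]
  23. access N: HIT. Next use of N: never. Cache: [N F Q V H]
Total: 17 hits, 6 misses, 1 evictions

Answer: 1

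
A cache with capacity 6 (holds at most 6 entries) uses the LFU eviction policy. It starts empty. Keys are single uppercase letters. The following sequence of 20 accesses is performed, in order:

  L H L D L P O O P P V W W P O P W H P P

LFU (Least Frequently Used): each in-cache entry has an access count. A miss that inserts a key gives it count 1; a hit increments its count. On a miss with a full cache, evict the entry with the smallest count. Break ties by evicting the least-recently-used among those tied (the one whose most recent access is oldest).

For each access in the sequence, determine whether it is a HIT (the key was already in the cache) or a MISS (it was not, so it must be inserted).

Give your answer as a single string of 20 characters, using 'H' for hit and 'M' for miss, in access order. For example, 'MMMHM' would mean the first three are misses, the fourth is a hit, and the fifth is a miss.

Answer: MMHMHMMHHHMMHHHHHMHH

Derivation:
LFU simulation (capacity=6):
  1. access L: MISS. Cache: [L(c=1)]
  2. access H: MISS. Cache: [L(c=1) H(c=1)]
  3. access L: HIT, count now 2. Cache: [H(c=1) L(c=2)]
  4. access D: MISS. Cache: [H(c=1) D(c=1) L(c=2)]
  5. access L: HIT, count now 3. Cache: [H(c=1) D(c=1) L(c=3)]
  6. access P: MISS. Cache: [H(c=1) D(c=1) P(c=1) L(c=3)]
  7. access O: MISS. Cache: [H(c=1) D(c=1) P(c=1) O(c=1) L(c=3)]
  8. access O: HIT, count now 2. Cache: [H(c=1) D(c=1) P(c=1) O(c=2) L(c=3)]
  9. access P: HIT, count now 2. Cache: [H(c=1) D(c=1) O(c=2) P(c=2) L(c=3)]
  10. access P: HIT, count now 3. Cache: [H(c=1) D(c=1) O(c=2) L(c=3) P(c=3)]
  11. access V: MISS. Cache: [H(c=1) D(c=1) V(c=1) O(c=2) L(c=3) P(c=3)]
  12. access W: MISS, evict H(c=1). Cache: [D(c=1) V(c=1) W(c=1) O(c=2) L(c=3) P(c=3)]
  13. access W: HIT, count now 2. Cache: [D(c=1) V(c=1) O(c=2) W(c=2) L(c=3) P(c=3)]
  14. access P: HIT, count now 4. Cache: [D(c=1) V(c=1) O(c=2) W(c=2) L(c=3) P(c=4)]
  15. access O: HIT, count now 3. Cache: [D(c=1) V(c=1) W(c=2) L(c=3) O(c=3) P(c=4)]
  16. access P: HIT, count now 5. Cache: [D(c=1) V(c=1) W(c=2) L(c=3) O(c=3) P(c=5)]
  17. access W: HIT, count now 3. Cache: [D(c=1) V(c=1) L(c=3) O(c=3) W(c=3) P(c=5)]
  18. access H: MISS, evict D(c=1). Cache: [V(c=1) H(c=1) L(c=3) O(c=3) W(c=3) P(c=5)]
  19. access P: HIT, count now 6. Cache: [V(c=1) H(c=1) L(c=3) O(c=3) W(c=3) P(c=6)]
  20. access P: HIT, count now 7. Cache: [V(c=1) H(c=1) L(c=3) O(c=3) W(c=3) P(c=7)]
Total: 12 hits, 8 misses, 2 evictions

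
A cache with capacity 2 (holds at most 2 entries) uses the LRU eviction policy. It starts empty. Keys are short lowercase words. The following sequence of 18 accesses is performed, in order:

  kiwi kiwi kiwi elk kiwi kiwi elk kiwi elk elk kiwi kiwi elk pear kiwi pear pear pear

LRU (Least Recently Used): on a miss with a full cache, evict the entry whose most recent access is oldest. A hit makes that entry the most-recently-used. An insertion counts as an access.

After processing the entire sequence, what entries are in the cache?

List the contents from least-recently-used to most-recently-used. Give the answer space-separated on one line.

Answer: kiwi pear

Derivation:
LRU simulation (capacity=2):
  1. access kiwi: MISS. Cache (LRU->MRU): [kiwi]
  2. access kiwi: HIT. Cache (LRU->MRU): [kiwi]
  3. access kiwi: HIT. Cache (LRU->MRU): [kiwi]
  4. access elk: MISS. Cache (LRU->MRU): [kiwi elk]
  5. access kiwi: HIT. Cache (LRU->MRU): [elk kiwi]
  6. access kiwi: HIT. Cache (LRU->MRU): [elk kiwi]
  7. access elk: HIT. Cache (LRU->MRU): [kiwi elk]
  8. access kiwi: HIT. Cache (LRU->MRU): [elk kiwi]
  9. access elk: HIT. Cache (LRU->MRU): [kiwi elk]
  10. access elk: HIT. Cache (LRU->MRU): [kiwi elk]
  11. access kiwi: HIT. Cache (LRU->MRU): [elk kiwi]
  12. access kiwi: HIT. Cache (LRU->MRU): [elk kiwi]
  13. access elk: HIT. Cache (LRU->MRU): [kiwi elk]
  14. access pear: MISS, evict kiwi. Cache (LRU->MRU): [elk pear]
  15. access kiwi: MISS, evict elk. Cache (LRU->MRU): [pear kiwi]
  16. access pear: HIT. Cache (LRU->MRU): [kiwi pear]
  17. access pear: HIT. Cache (LRU->MRU): [kiwi pear]
  18. access pear: HIT. Cache (LRU->MRU): [kiwi pear]
Total: 14 hits, 4 misses, 2 evictions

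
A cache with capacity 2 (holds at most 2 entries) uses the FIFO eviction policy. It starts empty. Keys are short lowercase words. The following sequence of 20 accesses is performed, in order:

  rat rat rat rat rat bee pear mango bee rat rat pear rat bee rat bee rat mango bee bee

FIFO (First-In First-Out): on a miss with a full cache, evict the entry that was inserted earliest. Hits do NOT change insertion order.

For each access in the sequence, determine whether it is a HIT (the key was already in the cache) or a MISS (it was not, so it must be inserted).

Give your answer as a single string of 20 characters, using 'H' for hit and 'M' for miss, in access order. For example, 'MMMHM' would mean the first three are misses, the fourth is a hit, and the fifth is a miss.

Answer: MHHHHMMMMMHMHMMHHMMH

Derivation:
FIFO simulation (capacity=2):
  1. access rat: MISS. Cache (old->new): [rat]
  2. access rat: HIT. Cache (old->new): [rat]
  3. access rat: HIT. Cache (old->new): [rat]
  4. access rat: HIT. Cache (old->new): [rat]
  5. access rat: HIT. Cache (old->new): [rat]
  6. access bee: MISS. Cache (old->new): [rat bee]
  7. access pear: MISS, evict rat. Cache (old->new): [bee pear]
  8. access mango: MISS, evict bee. Cache (old->new): [pear mango]
  9. access bee: MISS, evict pear. Cache (old->new): [mango bee]
  10. access rat: MISS, evict mango. Cache (old->new): [bee rat]
  11. access rat: HIT. Cache (old->new): [bee rat]
  12. access pear: MISS, evict bee. Cache (old->new): [rat pear]
  13. access rat: HIT. Cache (old->new): [rat pear]
  14. access bee: MISS, evict rat. Cache (old->new): [pear bee]
  15. access rat: MISS, evict pear. Cache (old->new): [bee rat]
  16. access bee: HIT. Cache (old->new): [bee rat]
  17. access rat: HIT. Cache (old->new): [bee rat]
  18. access mango: MISS, evict bee. Cache (old->new): [rat mango]
  19. access bee: MISS, evict rat. Cache (old->new): [mango bee]
  20. access bee: HIT. Cache (old->new): [mango bee]
Total: 9 hits, 11 misses, 9 evictions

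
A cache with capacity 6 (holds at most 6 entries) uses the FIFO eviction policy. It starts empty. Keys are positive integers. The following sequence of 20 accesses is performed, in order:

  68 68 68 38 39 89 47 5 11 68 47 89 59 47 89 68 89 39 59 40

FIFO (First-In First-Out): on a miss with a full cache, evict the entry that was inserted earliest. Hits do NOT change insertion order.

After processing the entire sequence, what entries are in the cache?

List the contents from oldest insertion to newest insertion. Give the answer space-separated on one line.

Answer: 5 11 68 59 39 40

Derivation:
FIFO simulation (capacity=6):
  1. access 68: MISS. Cache (old->new): [68]
  2. access 68: HIT. Cache (old->new): [68]
  3. access 68: HIT. Cache (old->new): [68]
  4. access 38: MISS. Cache (old->new): [68 38]
  5. access 39: MISS. Cache (old->new): [68 38 39]
  6. access 89: MISS. Cache (old->new): [68 38 39 89]
  7. access 47: MISS. Cache (old->new): [68 38 39 89 47]
  8. access 5: MISS. Cache (old->new): [68 38 39 89 47 5]
  9. access 11: MISS, evict 68. Cache (old->new): [38 39 89 47 5 11]
  10. access 68: MISS, evict 38. Cache (old->new): [39 89 47 5 11 68]
  11. access 47: HIT. Cache (old->new): [39 89 47 5 11 68]
  12. access 89: HIT. Cache (old->new): [39 89 47 5 11 68]
  13. access 59: MISS, evict 39. Cache (old->new): [89 47 5 11 68 59]
  14. access 47: HIT. Cache (old->new): [89 47 5 11 68 59]
  15. access 89: HIT. Cache (old->new): [89 47 5 11 68 59]
  16. access 68: HIT. Cache (old->new): [89 47 5 11 68 59]
  17. access 89: HIT. Cache (old->new): [89 47 5 11 68 59]
  18. access 39: MISS, evict 89. Cache (old->new): [47 5 11 68 59 39]
  19. access 59: HIT. Cache (old->new): [47 5 11 68 59 39]
  20. access 40: MISS, evict 47. Cache (old->new): [5 11 68 59 39 40]
Total: 9 hits, 11 misses, 5 evictions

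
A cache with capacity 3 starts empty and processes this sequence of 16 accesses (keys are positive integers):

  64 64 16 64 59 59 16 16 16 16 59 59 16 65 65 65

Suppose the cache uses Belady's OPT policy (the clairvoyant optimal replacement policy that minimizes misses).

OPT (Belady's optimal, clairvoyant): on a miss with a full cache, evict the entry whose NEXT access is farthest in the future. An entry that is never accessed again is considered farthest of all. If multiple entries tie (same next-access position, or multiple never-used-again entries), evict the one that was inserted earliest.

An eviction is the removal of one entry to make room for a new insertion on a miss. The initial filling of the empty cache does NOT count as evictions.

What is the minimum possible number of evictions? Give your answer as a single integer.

OPT (Belady) simulation (capacity=3):
  1. access 64: MISS. Cache: [64]
  2. access 64: HIT. Next use of 64: step 4. Cache: [64]
  3. access 16: MISS. Cache: [64 16]
  4. access 64: HIT. Next use of 64: never. Cache: [64 16]
  5. access 59: MISS. Cache: [64 16 59]
  6. access 59: HIT. Next use of 59: step 11. Cache: [64 16 59]
  7. access 16: HIT. Next use of 16: step 8. Cache: [64 16 59]
  8. access 16: HIT. Next use of 16: step 9. Cache: [64 16 59]
  9. access 16: HIT. Next use of 16: step 10. Cache: [64 16 59]
  10. access 16: HIT. Next use of 16: step 13. Cache: [64 16 59]
  11. access 59: HIT. Next use of 59: step 12. Cache: [64 16 59]
  12. access 59: HIT. Next use of 59: never. Cache: [64 16 59]
  13. access 16: HIT. Next use of 16: never. Cache: [64 16 59]
  14. access 65: MISS, evict 64 (next use: never). Cache: [16 59 65]
  15. access 65: HIT. Next use of 65: step 16. Cache: [16 59 65]
  16. access 65: HIT. Next use of 65: never. Cache: [16 59 65]
Total: 12 hits, 4 misses, 1 evictions

Answer: 1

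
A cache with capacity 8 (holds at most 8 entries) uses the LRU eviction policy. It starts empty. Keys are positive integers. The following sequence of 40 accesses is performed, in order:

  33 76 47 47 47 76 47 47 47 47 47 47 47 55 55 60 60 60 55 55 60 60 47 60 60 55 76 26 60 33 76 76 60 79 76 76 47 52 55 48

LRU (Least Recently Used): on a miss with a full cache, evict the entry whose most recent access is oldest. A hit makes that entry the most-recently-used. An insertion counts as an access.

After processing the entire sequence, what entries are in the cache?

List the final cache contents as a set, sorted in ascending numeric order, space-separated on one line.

LRU simulation (capacity=8):
  1. access 33: MISS. Cache (LRU->MRU): [33]
  2. access 76: MISS. Cache (LRU->MRU): [33 76]
  3. access 47: MISS. Cache (LRU->MRU): [33 76 47]
  4. access 47: HIT. Cache (LRU->MRU): [33 76 47]
  5. access 47: HIT. Cache (LRU->MRU): [33 76 47]
  6. access 76: HIT. Cache (LRU->MRU): [33 47 76]
  7. access 47: HIT. Cache (LRU->MRU): [33 76 47]
  8. access 47: HIT. Cache (LRU->MRU): [33 76 47]
  9. access 47: HIT. Cache (LRU->MRU): [33 76 47]
  10. access 47: HIT. Cache (LRU->MRU): [33 76 47]
  11. access 47: HIT. Cache (LRU->MRU): [33 76 47]
  12. access 47: HIT. Cache (LRU->MRU): [33 76 47]
  13. access 47: HIT. Cache (LRU->MRU): [33 76 47]
  14. access 55: MISS. Cache (LRU->MRU): [33 76 47 55]
  15. access 55: HIT. Cache (LRU->MRU): [33 76 47 55]
  16. access 60: MISS. Cache (LRU->MRU): [33 76 47 55 60]
  17. access 60: HIT. Cache (LRU->MRU): [33 76 47 55 60]
  18. access 60: HIT. Cache (LRU->MRU): [33 76 47 55 60]
  19. access 55: HIT. Cache (LRU->MRU): [33 76 47 60 55]
  20. access 55: HIT. Cache (LRU->MRU): [33 76 47 60 55]
  21. access 60: HIT. Cache (LRU->MRU): [33 76 47 55 60]
  22. access 60: HIT. Cache (LRU->MRU): [33 76 47 55 60]
  23. access 47: HIT. Cache (LRU->MRU): [33 76 55 60 47]
  24. access 60: HIT. Cache (LRU->MRU): [33 76 55 47 60]
  25. access 60: HIT. Cache (LRU->MRU): [33 76 55 47 60]
  26. access 55: HIT. Cache (LRU->MRU): [33 76 47 60 55]
  27. access 76: HIT. Cache (LRU->MRU): [33 47 60 55 76]
  28. access 26: MISS. Cache (LRU->MRU): [33 47 60 55 76 26]
  29. access 60: HIT. Cache (LRU->MRU): [33 47 55 76 26 60]
  30. access 33: HIT. Cache (LRU->MRU): [47 55 76 26 60 33]
  31. access 76: HIT. Cache (LRU->MRU): [47 55 26 60 33 76]
  32. access 76: HIT. Cache (LRU->MRU): [47 55 26 60 33 76]
  33. access 60: HIT. Cache (LRU->MRU): [47 55 26 33 76 60]
  34. access 79: MISS. Cache (LRU->MRU): [47 55 26 33 76 60 79]
  35. access 76: HIT. Cache (LRU->MRU): [47 55 26 33 60 79 76]
  36. access 76: HIT. Cache (LRU->MRU): [47 55 26 33 60 79 76]
  37. access 47: HIT. Cache (LRU->MRU): [55 26 33 60 79 76 47]
  38. access 52: MISS. Cache (LRU->MRU): [55 26 33 60 79 76 47 52]
  39. access 55: HIT. Cache (LRU->MRU): [26 33 60 79 76 47 52 55]
  40. access 48: MISS, evict 26. Cache (LRU->MRU): [33 60 79 76 47 52 55 48]
Total: 31 hits, 9 misses, 1 evictions

Answer: 33 47 48 52 55 60 76 79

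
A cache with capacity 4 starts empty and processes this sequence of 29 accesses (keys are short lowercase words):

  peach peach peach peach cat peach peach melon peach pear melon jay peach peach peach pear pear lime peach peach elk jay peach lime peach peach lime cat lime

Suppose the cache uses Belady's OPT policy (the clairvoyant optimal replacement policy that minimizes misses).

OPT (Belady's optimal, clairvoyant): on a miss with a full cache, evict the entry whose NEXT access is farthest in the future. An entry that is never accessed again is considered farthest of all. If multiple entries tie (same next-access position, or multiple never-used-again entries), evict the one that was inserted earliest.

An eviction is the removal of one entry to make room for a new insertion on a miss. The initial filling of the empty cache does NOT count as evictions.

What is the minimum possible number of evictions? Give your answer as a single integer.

OPT (Belady) simulation (capacity=4):
  1. access peach: MISS. Cache: [peach]
  2. access peach: HIT. Next use of peach: step 3. Cache: [peach]
  3. access peach: HIT. Next use of peach: step 4. Cache: [peach]
  4. access peach: HIT. Next use of peach: step 6. Cache: [peach]
  5. access cat: MISS. Cache: [peach cat]
  6. access peach: HIT. Next use of peach: step 7. Cache: [peach cat]
  7. access peach: HIT. Next use of peach: step 9. Cache: [peach cat]
  8. access melon: MISS. Cache: [peach cat melon]
  9. access peach: HIT. Next use of peach: step 13. Cache: [peach cat melon]
  10. access pear: MISS. Cache: [peach cat melon pear]
  11. access melon: HIT. Next use of melon: never. Cache: [peach cat melon pear]
  12. access jay: MISS, evict melon (next use: never). Cache: [peach cat pear jay]
  13. access peach: HIT. Next use of peach: step 14. Cache: [peach cat pear jay]
  14. access peach: HIT. Next use of peach: step 15. Cache: [peach cat pear jay]
  15. access peach: HIT. Next use of peach: step 19. Cache: [peach cat pear jay]
  16. access pear: HIT. Next use of pear: step 17. Cache: [peach cat pear jay]
  17. access pear: HIT. Next use of pear: never. Cache: [peach cat pear jay]
  18. access lime: MISS, evict pear (next use: never). Cache: [peach cat jay lime]
  19. access peach: HIT. Next use of peach: step 20. Cache: [peach cat jay lime]
  20. access peach: HIT. Next use of peach: step 23. Cache: [peach cat jay lime]
  21. access elk: MISS, evict cat (next use: step 28). Cache: [peach jay lime elk]
  22. access jay: HIT. Next use of jay: never. Cache: [peach jay lime elk]
  23. access peach: HIT. Next use of peach: step 25. Cache: [peach jay lime elk]
  24. access lime: HIT. Next use of lime: step 27. Cache: [peach jay lime elk]
  25. access peach: HIT. Next use of peach: step 26. Cache: [peach jay lime elk]
  26. access peach: HIT. Next use of peach: never. Cache: [peach jay lime elk]
  27. access lime: HIT. Next use of lime: step 29. Cache: [peach jay lime elk]
  28. access cat: MISS, evict peach (next use: never). Cache: [jay lime elk cat]
  29. access lime: HIT. Next use of lime: never. Cache: [jay lime elk cat]
Total: 21 hits, 8 misses, 4 evictions

Answer: 4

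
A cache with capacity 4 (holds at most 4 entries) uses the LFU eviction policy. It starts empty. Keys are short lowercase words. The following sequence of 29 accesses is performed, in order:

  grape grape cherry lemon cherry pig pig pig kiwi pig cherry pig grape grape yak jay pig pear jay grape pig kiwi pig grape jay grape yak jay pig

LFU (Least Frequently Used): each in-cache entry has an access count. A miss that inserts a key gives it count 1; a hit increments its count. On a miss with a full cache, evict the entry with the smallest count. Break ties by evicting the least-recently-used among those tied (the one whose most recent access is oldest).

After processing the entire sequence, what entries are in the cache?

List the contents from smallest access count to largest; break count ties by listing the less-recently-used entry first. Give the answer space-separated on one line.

Answer: jay cherry grape pig

Derivation:
LFU simulation (capacity=4):
  1. access grape: MISS. Cache: [grape(c=1)]
  2. access grape: HIT, count now 2. Cache: [grape(c=2)]
  3. access cherry: MISS. Cache: [cherry(c=1) grape(c=2)]
  4. access lemon: MISS. Cache: [cherry(c=1) lemon(c=1) grape(c=2)]
  5. access cherry: HIT, count now 2. Cache: [lemon(c=1) grape(c=2) cherry(c=2)]
  6. access pig: MISS. Cache: [lemon(c=1) pig(c=1) grape(c=2) cherry(c=2)]
  7. access pig: HIT, count now 2. Cache: [lemon(c=1) grape(c=2) cherry(c=2) pig(c=2)]
  8. access pig: HIT, count now 3. Cache: [lemon(c=1) grape(c=2) cherry(c=2) pig(c=3)]
  9. access kiwi: MISS, evict lemon(c=1). Cache: [kiwi(c=1) grape(c=2) cherry(c=2) pig(c=3)]
  10. access pig: HIT, count now 4. Cache: [kiwi(c=1) grape(c=2) cherry(c=2) pig(c=4)]
  11. access cherry: HIT, count now 3. Cache: [kiwi(c=1) grape(c=2) cherry(c=3) pig(c=4)]
  12. access pig: HIT, count now 5. Cache: [kiwi(c=1) grape(c=2) cherry(c=3) pig(c=5)]
  13. access grape: HIT, count now 3. Cache: [kiwi(c=1) cherry(c=3) grape(c=3) pig(c=5)]
  14. access grape: HIT, count now 4. Cache: [kiwi(c=1) cherry(c=3) grape(c=4) pig(c=5)]
  15. access yak: MISS, evict kiwi(c=1). Cache: [yak(c=1) cherry(c=3) grape(c=4) pig(c=5)]
  16. access jay: MISS, evict yak(c=1). Cache: [jay(c=1) cherry(c=3) grape(c=4) pig(c=5)]
  17. access pig: HIT, count now 6. Cache: [jay(c=1) cherry(c=3) grape(c=4) pig(c=6)]
  18. access pear: MISS, evict jay(c=1). Cache: [pear(c=1) cherry(c=3) grape(c=4) pig(c=6)]
  19. access jay: MISS, evict pear(c=1). Cache: [jay(c=1) cherry(c=3) grape(c=4) pig(c=6)]
  20. access grape: HIT, count now 5. Cache: [jay(c=1) cherry(c=3) grape(c=5) pig(c=6)]
  21. access pig: HIT, count now 7. Cache: [jay(c=1) cherry(c=3) grape(c=5) pig(c=7)]
  22. access kiwi: MISS, evict jay(c=1). Cache: [kiwi(c=1) cherry(c=3) grape(c=5) pig(c=7)]
  23. access pig: HIT, count now 8. Cache: [kiwi(c=1) cherry(c=3) grape(c=5) pig(c=8)]
  24. access grape: HIT, count now 6. Cache: [kiwi(c=1) cherry(c=3) grape(c=6) pig(c=8)]
  25. access jay: MISS, evict kiwi(c=1). Cache: [jay(c=1) cherry(c=3) grape(c=6) pig(c=8)]
  26. access grape: HIT, count now 7. Cache: [jay(c=1) cherry(c=3) grape(c=7) pig(c=8)]
  27. access yak: MISS, evict jay(c=1). Cache: [yak(c=1) cherry(c=3) grape(c=7) pig(c=8)]
  28. access jay: MISS, evict yak(c=1). Cache: [jay(c=1) cherry(c=3) grape(c=7) pig(c=8)]
  29. access pig: HIT, count now 9. Cache: [jay(c=1) cherry(c=3) grape(c=7) pig(c=9)]
Total: 16 hits, 13 misses, 9 evictions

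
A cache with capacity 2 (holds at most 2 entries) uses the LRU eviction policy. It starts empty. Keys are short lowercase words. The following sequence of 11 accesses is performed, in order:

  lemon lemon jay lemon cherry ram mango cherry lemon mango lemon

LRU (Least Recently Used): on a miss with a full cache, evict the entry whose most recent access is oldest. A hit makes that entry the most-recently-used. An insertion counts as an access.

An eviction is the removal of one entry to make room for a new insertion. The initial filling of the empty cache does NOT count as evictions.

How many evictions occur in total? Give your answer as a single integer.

LRU simulation (capacity=2):
  1. access lemon: MISS. Cache (LRU->MRU): [lemon]
  2. access lemon: HIT. Cache (LRU->MRU): [lemon]
  3. access jay: MISS. Cache (LRU->MRU): [lemon jay]
  4. access lemon: HIT. Cache (LRU->MRU): [jay lemon]
  5. access cherry: MISS, evict jay. Cache (LRU->MRU): [lemon cherry]
  6. access ram: MISS, evict lemon. Cache (LRU->MRU): [cherry ram]
  7. access mango: MISS, evict cherry. Cache (LRU->MRU): [ram mango]
  8. access cherry: MISS, evict ram. Cache (LRU->MRU): [mango cherry]
  9. access lemon: MISS, evict mango. Cache (LRU->MRU): [cherry lemon]
  10. access mango: MISS, evict cherry. Cache (LRU->MRU): [lemon mango]
  11. access lemon: HIT. Cache (LRU->MRU): [mango lemon]
Total: 3 hits, 8 misses, 6 evictions

Answer: 6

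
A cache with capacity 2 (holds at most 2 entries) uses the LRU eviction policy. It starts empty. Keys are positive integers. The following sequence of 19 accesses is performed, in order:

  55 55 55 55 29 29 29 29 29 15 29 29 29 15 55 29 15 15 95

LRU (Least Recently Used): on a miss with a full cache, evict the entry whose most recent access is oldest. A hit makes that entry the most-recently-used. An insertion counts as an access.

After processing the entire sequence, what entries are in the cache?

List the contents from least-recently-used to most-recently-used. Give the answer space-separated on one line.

LRU simulation (capacity=2):
  1. access 55: MISS. Cache (LRU->MRU): [55]
  2. access 55: HIT. Cache (LRU->MRU): [55]
  3. access 55: HIT. Cache (LRU->MRU): [55]
  4. access 55: HIT. Cache (LRU->MRU): [55]
  5. access 29: MISS. Cache (LRU->MRU): [55 29]
  6. access 29: HIT. Cache (LRU->MRU): [55 29]
  7. access 29: HIT. Cache (LRU->MRU): [55 29]
  8. access 29: HIT. Cache (LRU->MRU): [55 29]
  9. access 29: HIT. Cache (LRU->MRU): [55 29]
  10. access 15: MISS, evict 55. Cache (LRU->MRU): [29 15]
  11. access 29: HIT. Cache (LRU->MRU): [15 29]
  12. access 29: HIT. Cache (LRU->MRU): [15 29]
  13. access 29: HIT. Cache (LRU->MRU): [15 29]
  14. access 15: HIT. Cache (LRU->MRU): [29 15]
  15. access 55: MISS, evict 29. Cache (LRU->MRU): [15 55]
  16. access 29: MISS, evict 15. Cache (LRU->MRU): [55 29]
  17. access 15: MISS, evict 55. Cache (LRU->MRU): [29 15]
  18. access 15: HIT. Cache (LRU->MRU): [29 15]
  19. access 95: MISS, evict 29. Cache (LRU->MRU): [15 95]
Total: 12 hits, 7 misses, 5 evictions

Answer: 15 95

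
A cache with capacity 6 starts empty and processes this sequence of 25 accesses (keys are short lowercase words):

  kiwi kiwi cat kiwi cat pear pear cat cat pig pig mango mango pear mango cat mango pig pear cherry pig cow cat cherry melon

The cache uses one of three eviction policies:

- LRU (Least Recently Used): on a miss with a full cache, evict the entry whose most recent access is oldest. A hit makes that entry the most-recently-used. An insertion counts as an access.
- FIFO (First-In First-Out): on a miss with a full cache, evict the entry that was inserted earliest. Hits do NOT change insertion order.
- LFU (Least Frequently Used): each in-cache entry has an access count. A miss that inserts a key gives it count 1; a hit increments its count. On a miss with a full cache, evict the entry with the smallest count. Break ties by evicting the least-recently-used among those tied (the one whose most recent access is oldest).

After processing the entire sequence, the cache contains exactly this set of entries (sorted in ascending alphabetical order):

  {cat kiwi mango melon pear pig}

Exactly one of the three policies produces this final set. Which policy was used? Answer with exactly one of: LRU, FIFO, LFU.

Answer: LFU

Derivation:
Simulating under each policy and comparing final sets:
  LRU: final set = {cat cherry cow melon pear pig} -> differs
  FIFO: final set = {cherry cow mango melon pear pig} -> differs
  LFU: final set = {cat kiwi mango melon pear pig} -> MATCHES target
Only LFU produces the target set.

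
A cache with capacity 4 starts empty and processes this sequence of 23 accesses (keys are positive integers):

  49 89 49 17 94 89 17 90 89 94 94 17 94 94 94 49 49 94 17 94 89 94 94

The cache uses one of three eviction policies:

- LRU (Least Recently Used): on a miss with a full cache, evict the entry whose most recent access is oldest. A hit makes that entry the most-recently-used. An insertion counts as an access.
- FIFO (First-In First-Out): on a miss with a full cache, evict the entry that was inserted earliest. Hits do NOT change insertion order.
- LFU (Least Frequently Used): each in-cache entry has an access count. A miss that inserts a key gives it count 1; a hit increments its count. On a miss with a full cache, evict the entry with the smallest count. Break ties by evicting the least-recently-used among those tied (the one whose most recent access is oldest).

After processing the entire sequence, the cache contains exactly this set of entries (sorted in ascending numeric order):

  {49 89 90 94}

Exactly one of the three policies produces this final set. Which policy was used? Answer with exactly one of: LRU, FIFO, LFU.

Simulating under each policy and comparing final sets:
  LRU: final set = {17 49 89 94} -> differs
  FIFO: final set = {49 89 90 94} -> MATCHES target
  LFU: final set = {17 49 89 94} -> differs
Only FIFO produces the target set.

Answer: FIFO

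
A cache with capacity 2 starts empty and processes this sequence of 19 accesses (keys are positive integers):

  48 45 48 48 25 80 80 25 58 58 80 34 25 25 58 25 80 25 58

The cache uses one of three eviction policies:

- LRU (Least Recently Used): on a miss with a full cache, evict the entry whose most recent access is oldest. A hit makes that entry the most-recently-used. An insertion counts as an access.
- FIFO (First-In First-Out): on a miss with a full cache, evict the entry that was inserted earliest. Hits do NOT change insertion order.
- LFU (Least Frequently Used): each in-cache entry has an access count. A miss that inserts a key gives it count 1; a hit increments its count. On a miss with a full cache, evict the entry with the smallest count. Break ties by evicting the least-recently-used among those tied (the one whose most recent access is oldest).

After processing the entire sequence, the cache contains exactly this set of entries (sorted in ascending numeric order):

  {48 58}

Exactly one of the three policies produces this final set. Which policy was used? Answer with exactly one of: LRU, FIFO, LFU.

Answer: LFU

Derivation:
Simulating under each policy and comparing final sets:
  LRU: final set = {25 58} -> differs
  FIFO: final set = {25 58} -> differs
  LFU: final set = {48 58} -> MATCHES target
Only LFU produces the target set.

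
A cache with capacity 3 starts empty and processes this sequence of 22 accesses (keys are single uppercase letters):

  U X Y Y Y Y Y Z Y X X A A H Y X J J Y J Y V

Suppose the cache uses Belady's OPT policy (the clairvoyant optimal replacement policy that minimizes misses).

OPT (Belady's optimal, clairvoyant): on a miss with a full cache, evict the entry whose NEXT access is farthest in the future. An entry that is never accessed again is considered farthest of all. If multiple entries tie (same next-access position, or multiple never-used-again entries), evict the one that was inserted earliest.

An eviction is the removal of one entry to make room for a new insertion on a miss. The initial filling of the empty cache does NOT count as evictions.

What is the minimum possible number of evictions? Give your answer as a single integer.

Answer: 5

Derivation:
OPT (Belady) simulation (capacity=3):
  1. access U: MISS. Cache: [U]
  2. access X: MISS. Cache: [U X]
  3. access Y: MISS. Cache: [U X Y]
  4. access Y: HIT. Next use of Y: step 5. Cache: [U X Y]
  5. access Y: HIT. Next use of Y: step 6. Cache: [U X Y]
  6. access Y: HIT. Next use of Y: step 7. Cache: [U X Y]
  7. access Y: HIT. Next use of Y: step 9. Cache: [U X Y]
  8. access Z: MISS, evict U (next use: never). Cache: [X Y Z]
  9. access Y: HIT. Next use of Y: step 15. Cache: [X Y Z]
  10. access X: HIT. Next use of X: step 11. Cache: [X Y Z]
  11. access X: HIT. Next use of X: step 16. Cache: [X Y Z]
  12. access A: MISS, evict Z (next use: never). Cache: [X Y A]
  13. access A: HIT. Next use of A: never. Cache: [X Y A]
  14. access H: MISS, evict A (next use: never). Cache: [X Y H]
  15. access Y: HIT. Next use of Y: step 19. Cache: [X Y H]
  16. access X: HIT. Next use of X: never. Cache: [X Y H]
  17. access J: MISS, evict X (next use: never). Cache: [Y H J]
  18. access J: HIT. Next use of J: step 20. Cache: [Y H J]
  19. access Y: HIT. Next use of Y: step 21. Cache: [Y H J]
  20. access J: HIT. Next use of J: never. Cache: [Y H J]
  21. access Y: HIT. Next use of Y: never. Cache: [Y H J]
  22. access V: MISS, evict Y (next use: never). Cache: [H J V]
Total: 14 hits, 8 misses, 5 evictions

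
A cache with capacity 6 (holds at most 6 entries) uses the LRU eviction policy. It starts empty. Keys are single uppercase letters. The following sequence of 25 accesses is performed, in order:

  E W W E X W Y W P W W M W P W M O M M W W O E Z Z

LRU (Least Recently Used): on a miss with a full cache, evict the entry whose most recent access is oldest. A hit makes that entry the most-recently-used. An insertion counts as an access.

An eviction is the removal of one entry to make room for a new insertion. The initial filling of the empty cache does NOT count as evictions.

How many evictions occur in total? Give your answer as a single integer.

LRU simulation (capacity=6):
  1. access E: MISS. Cache (LRU->MRU): [E]
  2. access W: MISS. Cache (LRU->MRU): [E W]
  3. access W: HIT. Cache (LRU->MRU): [E W]
  4. access E: HIT. Cache (LRU->MRU): [W E]
  5. access X: MISS. Cache (LRU->MRU): [W E X]
  6. access W: HIT. Cache (LRU->MRU): [E X W]
  7. access Y: MISS. Cache (LRU->MRU): [E X W Y]
  8. access W: HIT. Cache (LRU->MRU): [E X Y W]
  9. access P: MISS. Cache (LRU->MRU): [E X Y W P]
  10. access W: HIT. Cache (LRU->MRU): [E X Y P W]
  11. access W: HIT. Cache (LRU->MRU): [E X Y P W]
  12. access M: MISS. Cache (LRU->MRU): [E X Y P W M]
  13. access W: HIT. Cache (LRU->MRU): [E X Y P M W]
  14. access P: HIT. Cache (LRU->MRU): [E X Y M W P]
  15. access W: HIT. Cache (LRU->MRU): [E X Y M P W]
  16. access M: HIT. Cache (LRU->MRU): [E X Y P W M]
  17. access O: MISS, evict E. Cache (LRU->MRU): [X Y P W M O]
  18. access M: HIT. Cache (LRU->MRU): [X Y P W O M]
  19. access M: HIT. Cache (LRU->MRU): [X Y P W O M]
  20. access W: HIT. Cache (LRU->MRU): [X Y P O M W]
  21. access W: HIT. Cache (LRU->MRU): [X Y P O M W]
  22. access O: HIT. Cache (LRU->MRU): [X Y P M W O]
  23. access E: MISS, evict X. Cache (LRU->MRU): [Y P M W O E]
  24. access Z: MISS, evict Y. Cache (LRU->MRU): [P M W O E Z]
  25. access Z: HIT. Cache (LRU->MRU): [P M W O E Z]
Total: 16 hits, 9 misses, 3 evictions

Answer: 3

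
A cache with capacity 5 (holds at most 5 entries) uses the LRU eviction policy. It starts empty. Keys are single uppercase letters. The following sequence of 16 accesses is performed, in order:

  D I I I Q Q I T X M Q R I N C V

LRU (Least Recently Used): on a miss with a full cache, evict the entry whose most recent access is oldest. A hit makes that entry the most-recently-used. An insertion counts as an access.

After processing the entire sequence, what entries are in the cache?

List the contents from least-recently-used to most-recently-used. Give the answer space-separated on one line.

Answer: R I N C V

Derivation:
LRU simulation (capacity=5):
  1. access D: MISS. Cache (LRU->MRU): [D]
  2. access I: MISS. Cache (LRU->MRU): [D I]
  3. access I: HIT. Cache (LRU->MRU): [D I]
  4. access I: HIT. Cache (LRU->MRU): [D I]
  5. access Q: MISS. Cache (LRU->MRU): [D I Q]
  6. access Q: HIT. Cache (LRU->MRU): [D I Q]
  7. access I: HIT. Cache (LRU->MRU): [D Q I]
  8. access T: MISS. Cache (LRU->MRU): [D Q I T]
  9. access X: MISS. Cache (LRU->MRU): [D Q I T X]
  10. access M: MISS, evict D. Cache (LRU->MRU): [Q I T X M]
  11. access Q: HIT. Cache (LRU->MRU): [I T X M Q]
  12. access R: MISS, evict I. Cache (LRU->MRU): [T X M Q R]
  13. access I: MISS, evict T. Cache (LRU->MRU): [X M Q R I]
  14. access N: MISS, evict X. Cache (LRU->MRU): [M Q R I N]
  15. access C: MISS, evict M. Cache (LRU->MRU): [Q R I N C]
  16. access V: MISS, evict Q. Cache (LRU->MRU): [R I N C V]
Total: 5 hits, 11 misses, 6 evictions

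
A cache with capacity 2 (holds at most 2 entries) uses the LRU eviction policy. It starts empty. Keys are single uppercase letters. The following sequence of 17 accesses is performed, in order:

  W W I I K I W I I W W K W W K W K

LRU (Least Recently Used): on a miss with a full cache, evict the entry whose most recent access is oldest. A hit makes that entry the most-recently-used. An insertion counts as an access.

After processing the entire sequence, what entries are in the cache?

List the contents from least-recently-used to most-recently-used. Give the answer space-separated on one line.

LRU simulation (capacity=2):
  1. access W: MISS. Cache (LRU->MRU): [W]
  2. access W: HIT. Cache (LRU->MRU): [W]
  3. access I: MISS. Cache (LRU->MRU): [W I]
  4. access I: HIT. Cache (LRU->MRU): [W I]
  5. access K: MISS, evict W. Cache (LRU->MRU): [I K]
  6. access I: HIT. Cache (LRU->MRU): [K I]
  7. access W: MISS, evict K. Cache (LRU->MRU): [I W]
  8. access I: HIT. Cache (LRU->MRU): [W I]
  9. access I: HIT. Cache (LRU->MRU): [W I]
  10. access W: HIT. Cache (LRU->MRU): [I W]
  11. access W: HIT. Cache (LRU->MRU): [I W]
  12. access K: MISS, evict I. Cache (LRU->MRU): [W K]
  13. access W: HIT. Cache (LRU->MRU): [K W]
  14. access W: HIT. Cache (LRU->MRU): [K W]
  15. access K: HIT. Cache (LRU->MRU): [W K]
  16. access W: HIT. Cache (LRU->MRU): [K W]
  17. access K: HIT. Cache (LRU->MRU): [W K]
Total: 12 hits, 5 misses, 3 evictions

Answer: W K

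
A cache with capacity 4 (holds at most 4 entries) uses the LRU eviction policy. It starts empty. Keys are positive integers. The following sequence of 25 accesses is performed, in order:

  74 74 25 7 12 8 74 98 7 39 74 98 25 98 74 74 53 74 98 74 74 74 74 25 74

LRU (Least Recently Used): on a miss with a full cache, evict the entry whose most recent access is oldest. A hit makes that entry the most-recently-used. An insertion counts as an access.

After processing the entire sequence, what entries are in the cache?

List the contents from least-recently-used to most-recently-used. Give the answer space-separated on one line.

Answer: 53 98 25 74

Derivation:
LRU simulation (capacity=4):
  1. access 74: MISS. Cache (LRU->MRU): [74]
  2. access 74: HIT. Cache (LRU->MRU): [74]
  3. access 25: MISS. Cache (LRU->MRU): [74 25]
  4. access 7: MISS. Cache (LRU->MRU): [74 25 7]
  5. access 12: MISS. Cache (LRU->MRU): [74 25 7 12]
  6. access 8: MISS, evict 74. Cache (LRU->MRU): [25 7 12 8]
  7. access 74: MISS, evict 25. Cache (LRU->MRU): [7 12 8 74]
  8. access 98: MISS, evict 7. Cache (LRU->MRU): [12 8 74 98]
  9. access 7: MISS, evict 12. Cache (LRU->MRU): [8 74 98 7]
  10. access 39: MISS, evict 8. Cache (LRU->MRU): [74 98 7 39]
  11. access 74: HIT. Cache (LRU->MRU): [98 7 39 74]
  12. access 98: HIT. Cache (LRU->MRU): [7 39 74 98]
  13. access 25: MISS, evict 7. Cache (LRU->MRU): [39 74 98 25]
  14. access 98: HIT. Cache (LRU->MRU): [39 74 25 98]
  15. access 74: HIT. Cache (LRU->MRU): [39 25 98 74]
  16. access 74: HIT. Cache (LRU->MRU): [39 25 98 74]
  17. access 53: MISS, evict 39. Cache (LRU->MRU): [25 98 74 53]
  18. access 74: HIT. Cache (LRU->MRU): [25 98 53 74]
  19. access 98: HIT. Cache (LRU->MRU): [25 53 74 98]
  20. access 74: HIT. Cache (LRU->MRU): [25 53 98 74]
  21. access 74: HIT. Cache (LRU->MRU): [25 53 98 74]
  22. access 74: HIT. Cache (LRU->MRU): [25 53 98 74]
  23. access 74: HIT. Cache (LRU->MRU): [25 53 98 74]
  24. access 25: HIT. Cache (LRU->MRU): [53 98 74 25]
  25. access 74: HIT. Cache (LRU->MRU): [53 98 25 74]
Total: 14 hits, 11 misses, 7 evictions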